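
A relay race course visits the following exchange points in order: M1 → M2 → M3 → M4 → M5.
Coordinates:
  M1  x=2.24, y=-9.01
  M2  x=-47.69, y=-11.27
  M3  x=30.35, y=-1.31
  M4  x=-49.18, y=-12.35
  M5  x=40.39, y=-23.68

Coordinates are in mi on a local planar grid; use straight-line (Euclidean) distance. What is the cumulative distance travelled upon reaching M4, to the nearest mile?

Leg distances:
M1→M2: 50.0 mi  (cumulative 50.0 mi)
M2→M3: 78.7 mi  (cumulative 128.7 mi)
M3→M4: 80.3 mi  (cumulative 208.9 mi)
Cumulative distance at M4 ≈ 209 mi.

209 mi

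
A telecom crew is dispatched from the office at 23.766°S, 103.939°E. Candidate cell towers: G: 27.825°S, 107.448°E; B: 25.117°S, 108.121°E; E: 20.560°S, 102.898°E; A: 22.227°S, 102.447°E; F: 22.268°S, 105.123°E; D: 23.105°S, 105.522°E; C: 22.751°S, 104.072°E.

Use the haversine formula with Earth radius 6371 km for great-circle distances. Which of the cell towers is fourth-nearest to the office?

A

Distance to each, sorted:
C: 113.7 km
D: 177.4 km
F: 206.0 km
A: 229.4 km
E: 372.3 km
B: 449.2 km
G: 571.9 km
The fourth-nearest is A at 229.4 km.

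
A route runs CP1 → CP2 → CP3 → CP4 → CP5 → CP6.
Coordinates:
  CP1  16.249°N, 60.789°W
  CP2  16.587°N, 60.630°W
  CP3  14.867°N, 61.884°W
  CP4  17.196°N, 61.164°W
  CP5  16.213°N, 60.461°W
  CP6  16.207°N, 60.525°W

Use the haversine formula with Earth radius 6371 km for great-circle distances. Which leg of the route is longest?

Leg distances:
CP1→CP2: 41.2 km
CP2→CP3: 233.6 km
CP3→CP4: 270.2 km
CP4→CP5: 132.5 km
CP5→CP6: 6.9 km
The longest leg is CP3–CP4 at 270.2 km.

CP3–CP4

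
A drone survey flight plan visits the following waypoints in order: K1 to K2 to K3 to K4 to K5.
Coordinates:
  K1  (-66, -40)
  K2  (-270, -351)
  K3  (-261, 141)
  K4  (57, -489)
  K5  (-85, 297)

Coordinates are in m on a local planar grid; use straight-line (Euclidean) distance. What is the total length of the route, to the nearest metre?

2368 m

Leg distances:
K1→K2: 371.9 m  (cumulative 371.9 m)
K2→K3: 492.1 m  (cumulative 864.0 m)
K3→K4: 705.7 m  (cumulative 1569.7 m)
K4→K5: 798.7 m  (cumulative 2368.5 m)
Total route length ≈ 2368 m.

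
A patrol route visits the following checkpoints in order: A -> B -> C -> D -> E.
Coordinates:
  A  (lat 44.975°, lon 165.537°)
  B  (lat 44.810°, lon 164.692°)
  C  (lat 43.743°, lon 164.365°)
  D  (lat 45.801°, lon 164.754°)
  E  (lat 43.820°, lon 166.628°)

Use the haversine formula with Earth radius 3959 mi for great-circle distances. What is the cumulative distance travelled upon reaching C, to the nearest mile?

Leg distances:
A→B: 42.9 mi  (cumulative 42.9 mi)
B→C: 75.5 mi  (cumulative 118.4 mi)
Cumulative distance at C ≈ 118 mi.

118 mi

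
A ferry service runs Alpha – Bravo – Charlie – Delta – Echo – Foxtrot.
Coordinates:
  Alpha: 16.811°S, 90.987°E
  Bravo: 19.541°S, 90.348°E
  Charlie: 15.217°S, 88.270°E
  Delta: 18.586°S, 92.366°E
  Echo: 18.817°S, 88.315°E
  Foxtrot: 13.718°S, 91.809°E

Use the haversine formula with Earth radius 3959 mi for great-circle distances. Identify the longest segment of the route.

Leg distances:
Alpha→Bravo: 193.2 mi
Bravo→Charlie: 328.7 mi
Charlie→Delta: 357.1 mi
Delta→Echo: 265.6 mi
Echo→Foxtrot: 421.7 mi
The longest leg is Echo–Foxtrot at 421.7 mi.

Echo–Foxtrot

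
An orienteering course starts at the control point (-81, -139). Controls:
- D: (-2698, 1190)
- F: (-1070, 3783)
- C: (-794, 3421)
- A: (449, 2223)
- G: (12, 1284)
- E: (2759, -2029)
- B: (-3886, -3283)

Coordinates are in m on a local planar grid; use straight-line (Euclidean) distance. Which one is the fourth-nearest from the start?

E

Distance to each, sorted:
G: 1426.0 m
A: 2420.7 m
D: 2935.1 m
E: 3411.4 m
C: 3630.7 m
F: 4044.8 m
B: 4935.9 m
The fourth-nearest is E at 3411.4 m.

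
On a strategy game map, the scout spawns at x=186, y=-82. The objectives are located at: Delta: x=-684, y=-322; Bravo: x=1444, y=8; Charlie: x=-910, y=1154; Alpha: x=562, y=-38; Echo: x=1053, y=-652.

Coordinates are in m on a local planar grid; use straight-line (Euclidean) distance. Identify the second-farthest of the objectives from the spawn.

Bravo

Distances from the spawn (x=186, y=-82):
Charlie: 1651.9 m
Bravo: 1261.2 m
Echo: 1037.6 m
Delta: 902.5 m
Alpha: 378.6 m
The second-farthest is Bravo at 1261.2 m.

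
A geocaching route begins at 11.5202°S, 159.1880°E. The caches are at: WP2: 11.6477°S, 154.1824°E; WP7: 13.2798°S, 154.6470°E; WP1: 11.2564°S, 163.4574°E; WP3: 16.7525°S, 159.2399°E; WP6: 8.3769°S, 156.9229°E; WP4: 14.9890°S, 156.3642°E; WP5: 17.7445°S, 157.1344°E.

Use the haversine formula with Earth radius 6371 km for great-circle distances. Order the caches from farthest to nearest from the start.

Distance from the start at 11.5202°S, 159.1880°E to each:
WP5 17.7445°S, 157.1344°E: 726.5 km
WP3 16.7525°S, 159.2399°E: 581.8 km
WP2 11.6477°S, 154.1824°E: 545.4 km
WP7 13.2798°S, 154.6470°E: 530.5 km
WP4 14.9890°S, 156.3642°E: 492.1 km
WP1 11.2564°S, 163.4574°E: 466.3 km
WP6 8.3769°S, 156.9229°E: 428.6 km

WP5, WP3, WP2, WP7, WP4, WP1, WP6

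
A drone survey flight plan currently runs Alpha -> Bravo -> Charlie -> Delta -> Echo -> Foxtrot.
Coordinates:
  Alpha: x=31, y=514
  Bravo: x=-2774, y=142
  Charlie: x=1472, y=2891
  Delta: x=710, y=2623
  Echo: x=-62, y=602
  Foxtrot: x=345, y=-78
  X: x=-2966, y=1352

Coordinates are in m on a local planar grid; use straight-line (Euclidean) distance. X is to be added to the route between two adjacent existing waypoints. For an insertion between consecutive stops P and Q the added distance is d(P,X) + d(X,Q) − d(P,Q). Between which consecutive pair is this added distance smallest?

between Bravo and Charlie

Added distance for inserting X between each consecutive pair:
Alpha–Bravo: 1507.5 m
Bravo–Charlie: 864.2 m
Charlie–Delta: 7779.0 m
Delta–Echo: 4725.4 m
Echo–Foxtrot: 5813.4 m
Smallest added distance is 864.2 m, inserting between Bravo and Charlie.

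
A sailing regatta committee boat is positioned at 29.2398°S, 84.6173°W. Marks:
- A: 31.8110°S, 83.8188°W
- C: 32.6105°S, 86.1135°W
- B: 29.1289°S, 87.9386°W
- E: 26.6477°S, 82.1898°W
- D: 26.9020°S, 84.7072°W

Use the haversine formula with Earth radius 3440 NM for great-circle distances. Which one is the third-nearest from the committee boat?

Distances from the committee boat (29.2398°S, 84.6173°W):
D: 140.4 NM
A: 159.8 NM
B: 174.2 NM
E: 202.0 NM
C: 216.5 NM
The third-nearest is B at 174.2 NM.

B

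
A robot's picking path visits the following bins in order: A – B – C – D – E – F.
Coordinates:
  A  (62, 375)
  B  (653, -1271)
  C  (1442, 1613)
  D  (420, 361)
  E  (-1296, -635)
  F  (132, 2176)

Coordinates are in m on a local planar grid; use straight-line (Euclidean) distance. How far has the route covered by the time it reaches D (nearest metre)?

6355 m

Leg distances:
A→B: 1748.9 m  (cumulative 1748.9 m)
B→C: 2990.0 m  (cumulative 4738.9 m)
C→D: 1616.2 m  (cumulative 6355.0 m)
Cumulative distance at D ≈ 6355 m.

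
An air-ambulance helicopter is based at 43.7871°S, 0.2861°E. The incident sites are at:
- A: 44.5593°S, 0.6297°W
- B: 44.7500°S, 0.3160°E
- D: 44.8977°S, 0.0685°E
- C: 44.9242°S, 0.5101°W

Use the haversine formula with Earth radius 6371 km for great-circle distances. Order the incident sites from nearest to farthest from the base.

Distance from the base at 43.7871°S, 0.2861°E to each:
B 44.7500°S, 0.3160°E: 107.1 km
A 44.5593°S, 0.6297°W: 112.7 km
D 44.8977°S, 0.0685°E: 124.7 km
C 44.9242°S, 0.5101°W: 141.4 km

B, A, D, C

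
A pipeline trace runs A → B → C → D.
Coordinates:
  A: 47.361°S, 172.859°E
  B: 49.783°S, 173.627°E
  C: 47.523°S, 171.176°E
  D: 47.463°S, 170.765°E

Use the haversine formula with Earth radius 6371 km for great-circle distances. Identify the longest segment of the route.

B–C

Leg distances:
A→B: 275.2 km
B→C: 309.1 km
C→D: 31.6 km
The longest leg is B–C at 309.1 km.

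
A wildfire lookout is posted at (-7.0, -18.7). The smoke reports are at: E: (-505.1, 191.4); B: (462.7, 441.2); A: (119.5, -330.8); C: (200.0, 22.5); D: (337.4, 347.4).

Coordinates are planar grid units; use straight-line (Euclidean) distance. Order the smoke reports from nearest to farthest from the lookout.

C, A, D, E, B

Computing each straight-line distance from (-7.0, -18.7):
C (200.0, 22.5): 211.1
A (119.5, -330.8): 336.8
D (337.4, 347.4): 502.6
E (-505.1, 191.4): 540.6
B (462.7, 441.2): 657.4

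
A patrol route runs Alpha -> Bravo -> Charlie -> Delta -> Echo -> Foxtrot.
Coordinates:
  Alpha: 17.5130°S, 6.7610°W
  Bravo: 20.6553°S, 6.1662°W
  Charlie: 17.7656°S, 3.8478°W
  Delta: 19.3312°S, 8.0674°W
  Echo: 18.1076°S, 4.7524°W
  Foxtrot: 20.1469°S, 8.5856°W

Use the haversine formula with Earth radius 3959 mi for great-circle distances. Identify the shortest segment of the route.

Alpha–Bravo

Leg distances:
Alpha→Bravo: 220.6 mi
Bravo→Charlie: 250.5 mi
Charlie→Delta: 296.8 mi
Delta→Echo: 232.8 mi
Echo→Foxtrot: 287.2 mi
The shortest leg is Alpha–Bravo at 220.6 mi.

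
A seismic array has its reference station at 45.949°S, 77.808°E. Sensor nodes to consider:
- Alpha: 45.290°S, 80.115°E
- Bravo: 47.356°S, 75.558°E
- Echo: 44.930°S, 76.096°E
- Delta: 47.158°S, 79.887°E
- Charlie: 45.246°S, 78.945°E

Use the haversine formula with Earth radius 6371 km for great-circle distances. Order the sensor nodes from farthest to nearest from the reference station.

Bravo, Delta, Alpha, Echo, Charlie

Distances from the reference station:
Bravo 47.356°S, 75.558°E: 232.3 km
Delta 47.158°S, 79.887°E: 208.2 km
Alpha 45.290°S, 80.115°E: 193.8 km
Echo 44.930°S, 76.096°E: 175.2 km
Charlie 45.246°S, 78.945°E: 118.0 km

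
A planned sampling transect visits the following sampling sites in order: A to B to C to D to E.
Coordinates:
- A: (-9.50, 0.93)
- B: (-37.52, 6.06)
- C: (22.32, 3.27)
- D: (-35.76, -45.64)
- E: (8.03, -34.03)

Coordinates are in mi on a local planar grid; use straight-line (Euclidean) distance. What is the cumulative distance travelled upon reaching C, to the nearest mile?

88 mi

Leg distances:
A→B: 28.5 mi  (cumulative 28.5 mi)
B→C: 59.9 mi  (cumulative 88.4 mi)
Cumulative distance at C ≈ 88 mi.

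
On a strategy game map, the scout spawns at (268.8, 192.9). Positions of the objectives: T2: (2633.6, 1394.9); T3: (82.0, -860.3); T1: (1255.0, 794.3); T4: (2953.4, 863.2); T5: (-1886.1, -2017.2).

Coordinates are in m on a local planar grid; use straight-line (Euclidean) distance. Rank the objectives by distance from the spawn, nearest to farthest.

Distances from the spawn:
T3 (82.0, -860.3): 1069.6 m
T1 (1255.0, 794.3): 1155.1 m
T2 (2633.6, 1394.9): 2652.8 m
T4 (2953.4, 863.2): 2767.0 m
T5 (-1886.1, -2017.2): 3086.8 m

T3, T1, T2, T4, T5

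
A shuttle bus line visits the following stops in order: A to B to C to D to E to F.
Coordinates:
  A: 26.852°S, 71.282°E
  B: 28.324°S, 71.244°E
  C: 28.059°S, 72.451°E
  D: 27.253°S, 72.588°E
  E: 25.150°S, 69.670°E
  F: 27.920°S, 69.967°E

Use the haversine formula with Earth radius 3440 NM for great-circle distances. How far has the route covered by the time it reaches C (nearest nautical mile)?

154 NM

Leg distances:
A→B: 88.4 NM  (cumulative 88.4 NM)
B→C: 65.8 NM  (cumulative 154.2 NM)
Cumulative distance at C ≈ 154 NM.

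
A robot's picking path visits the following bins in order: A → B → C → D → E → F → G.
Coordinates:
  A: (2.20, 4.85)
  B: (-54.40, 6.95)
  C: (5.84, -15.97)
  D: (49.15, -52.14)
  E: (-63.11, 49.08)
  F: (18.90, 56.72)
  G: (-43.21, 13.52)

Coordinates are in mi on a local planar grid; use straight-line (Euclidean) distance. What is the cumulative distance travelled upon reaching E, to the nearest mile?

Leg distances:
A→B: 56.6 mi  (cumulative 56.6 mi)
B→C: 64.5 mi  (cumulative 121.1 mi)
C→D: 56.4 mi  (cumulative 177.5 mi)
D→E: 151.2 mi  (cumulative 328.7 mi)
Cumulative distance at E ≈ 329 mi.

329 mi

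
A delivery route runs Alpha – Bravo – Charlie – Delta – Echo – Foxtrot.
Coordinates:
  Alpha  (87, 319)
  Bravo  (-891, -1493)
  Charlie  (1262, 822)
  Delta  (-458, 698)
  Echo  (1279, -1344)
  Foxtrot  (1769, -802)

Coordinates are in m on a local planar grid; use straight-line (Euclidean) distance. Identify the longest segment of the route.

Leg distances:
Alpha→Bravo: 2059.1 m
Bravo→Charlie: 3161.4 m
Charlie→Delta: 1724.5 m
Delta→Echo: 2680.8 m
Echo→Foxtrot: 730.7 m
The longest leg is Bravo–Charlie at 3161.4 m.

Bravo–Charlie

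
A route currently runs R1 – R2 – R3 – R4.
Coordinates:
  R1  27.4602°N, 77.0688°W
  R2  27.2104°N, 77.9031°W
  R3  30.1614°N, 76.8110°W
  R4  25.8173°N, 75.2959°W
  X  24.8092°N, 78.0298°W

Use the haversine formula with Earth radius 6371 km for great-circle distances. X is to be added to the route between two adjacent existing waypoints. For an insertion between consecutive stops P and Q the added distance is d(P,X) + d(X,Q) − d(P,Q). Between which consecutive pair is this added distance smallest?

Added distance for inserting X between each consecutive pair:
R1–R2: 490.3 km
R2–R3: 529.5 km
R3–R4: 398.5 km
Smallest added distance is 398.5 km, inserting between R3 and R4.

between R3 and R4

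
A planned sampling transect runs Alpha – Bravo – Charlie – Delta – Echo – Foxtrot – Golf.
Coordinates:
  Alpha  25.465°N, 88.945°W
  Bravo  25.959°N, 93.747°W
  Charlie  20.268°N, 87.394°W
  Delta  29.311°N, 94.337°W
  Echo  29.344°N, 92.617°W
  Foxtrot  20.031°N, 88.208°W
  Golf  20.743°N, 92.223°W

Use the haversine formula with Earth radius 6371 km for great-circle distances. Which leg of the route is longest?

Leg distances:
Alpha→Bravo: 484.2 km
Bravo→Charlie: 906.6 km
Charlie→Delta: 1225.0 km
Delta→Echo: 166.8 km
Echo→Foxtrot: 1127.0 km
Foxtrot→Golf: 425.9 km
The longest leg is Charlie–Delta at 1225.0 km.

Charlie–Delta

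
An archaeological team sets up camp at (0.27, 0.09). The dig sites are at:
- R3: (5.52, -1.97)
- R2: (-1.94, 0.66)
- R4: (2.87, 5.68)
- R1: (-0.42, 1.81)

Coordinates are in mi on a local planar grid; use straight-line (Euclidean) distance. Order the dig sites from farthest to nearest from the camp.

Computing each straight-line distance from (0.27, 0.09):
R4 (2.87, 5.68): 6.2 mi
R3 (5.52, -1.97): 5.6 mi
R2 (-1.94, 0.66): 2.3 mi
R1 (-0.42, 1.81): 1.9 mi

R4, R3, R2, R1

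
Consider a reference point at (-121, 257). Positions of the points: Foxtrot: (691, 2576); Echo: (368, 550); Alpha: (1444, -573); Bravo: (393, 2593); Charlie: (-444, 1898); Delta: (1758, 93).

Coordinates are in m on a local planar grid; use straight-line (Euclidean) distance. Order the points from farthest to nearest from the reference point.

Foxtrot, Bravo, Delta, Alpha, Charlie, Echo

Distances from the reference point:
Foxtrot (691, 2576): 2457.1 m
Bravo (393, 2593): 2391.9 m
Delta (1758, 93): 1886.1 m
Alpha (1444, -573): 1771.5 m
Charlie (-444, 1898): 1672.5 m
Echo (368, 550): 570.1 m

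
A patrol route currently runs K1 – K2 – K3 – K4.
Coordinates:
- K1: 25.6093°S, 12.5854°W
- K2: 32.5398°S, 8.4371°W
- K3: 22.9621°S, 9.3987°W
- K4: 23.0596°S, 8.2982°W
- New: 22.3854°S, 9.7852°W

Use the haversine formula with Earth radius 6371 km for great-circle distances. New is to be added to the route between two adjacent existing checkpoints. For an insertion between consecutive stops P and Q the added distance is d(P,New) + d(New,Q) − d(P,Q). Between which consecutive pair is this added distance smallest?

Added distance for inserting New between each consecutive pair:
K1–K2: 725.0 km
K2–K3: 143.1 km
K3–K4: 132.2 km
Smallest added distance is 132.2 km, inserting between K3 and K4.

between K3 and K4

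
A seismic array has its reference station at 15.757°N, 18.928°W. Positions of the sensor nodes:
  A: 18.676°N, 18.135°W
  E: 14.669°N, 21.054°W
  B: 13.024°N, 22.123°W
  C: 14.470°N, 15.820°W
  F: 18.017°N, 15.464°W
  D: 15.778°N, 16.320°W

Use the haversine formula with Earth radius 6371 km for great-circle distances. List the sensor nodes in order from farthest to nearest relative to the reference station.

Distances from the reference station:
B 13.024°N, 22.123°W: 459.1 km
F 18.017°N, 15.464°W: 446.1 km
C 14.470°N, 15.820°W: 363.0 km
A 18.676°N, 18.135°W: 335.3 km
D 15.778°N, 16.320°W: 279.1 km
E 14.669°N, 21.054°W: 258.2 km

B, F, C, A, D, E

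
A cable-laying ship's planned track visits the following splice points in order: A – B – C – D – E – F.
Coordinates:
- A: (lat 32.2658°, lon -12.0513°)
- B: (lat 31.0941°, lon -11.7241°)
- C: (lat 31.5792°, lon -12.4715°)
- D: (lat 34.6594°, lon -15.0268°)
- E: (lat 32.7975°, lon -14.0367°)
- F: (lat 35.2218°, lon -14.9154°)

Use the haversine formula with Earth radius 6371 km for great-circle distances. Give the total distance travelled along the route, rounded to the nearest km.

1148 km

Leg distances:
A→B: 133.9 km  (cumulative 133.9 km)
B→C: 89.2 km  (cumulative 223.1 km)
C→D: 417.0 km  (cumulative 640.1 km)
D→E: 226.4 km  (cumulative 866.5 km)
E→F: 281.5 km  (cumulative 1147.9 km)
Total route length ≈ 1148 km.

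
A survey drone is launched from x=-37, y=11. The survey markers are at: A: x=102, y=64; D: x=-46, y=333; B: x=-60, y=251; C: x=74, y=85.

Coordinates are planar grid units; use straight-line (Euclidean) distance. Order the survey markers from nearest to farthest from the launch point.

C, A, B, D

Distances from the launch point:
C x=74, y=85: 133.4
A x=102, y=64: 148.8
B x=-60, y=251: 241.1
D x=-46, y=333: 322.1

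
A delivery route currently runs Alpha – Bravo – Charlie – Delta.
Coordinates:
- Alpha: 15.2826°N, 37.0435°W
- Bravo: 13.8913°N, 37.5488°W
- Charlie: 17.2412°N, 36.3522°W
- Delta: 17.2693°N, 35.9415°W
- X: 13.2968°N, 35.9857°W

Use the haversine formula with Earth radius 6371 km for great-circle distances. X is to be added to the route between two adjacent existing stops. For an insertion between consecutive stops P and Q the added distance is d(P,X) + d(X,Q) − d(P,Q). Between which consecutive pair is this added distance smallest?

Added distance for inserting X between each consecutive pair:
Alpha–Bravo: 265.9 km
Bravo–Charlie: 227.8 km
Charlie–Delta: 838.4 km
Smallest added distance is 227.8 km, inserting between Bravo and Charlie.

between Bravo and Charlie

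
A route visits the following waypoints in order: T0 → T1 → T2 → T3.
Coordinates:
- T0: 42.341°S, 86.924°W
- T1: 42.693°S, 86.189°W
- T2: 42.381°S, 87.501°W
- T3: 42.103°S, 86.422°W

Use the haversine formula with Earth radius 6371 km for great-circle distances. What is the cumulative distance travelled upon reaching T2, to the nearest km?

185 km

Leg distances:
T0→T1: 71.8 km  (cumulative 71.8 km)
T1→T2: 113.0 km  (cumulative 184.8 km)
Cumulative distance at T2 ≈ 185 km.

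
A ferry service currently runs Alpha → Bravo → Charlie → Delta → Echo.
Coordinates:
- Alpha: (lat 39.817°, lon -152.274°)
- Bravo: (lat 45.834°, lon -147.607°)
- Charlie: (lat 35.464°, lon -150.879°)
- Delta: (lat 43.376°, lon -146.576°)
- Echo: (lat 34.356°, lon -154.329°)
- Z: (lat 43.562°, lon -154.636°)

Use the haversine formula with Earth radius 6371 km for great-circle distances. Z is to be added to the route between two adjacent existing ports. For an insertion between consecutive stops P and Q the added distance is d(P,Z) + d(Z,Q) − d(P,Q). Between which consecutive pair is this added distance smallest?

Added distance for inserting Z between each consecutive pair:
Alpha–Bravo: 300.9 km
Bravo–Charlie: 380.8 km
Charlie–Delta: 652.7 km
Delta–Echo: 468.9 km
Smallest added distance is 300.9 km, inserting between Alpha and Bravo.

between Alpha and Bravo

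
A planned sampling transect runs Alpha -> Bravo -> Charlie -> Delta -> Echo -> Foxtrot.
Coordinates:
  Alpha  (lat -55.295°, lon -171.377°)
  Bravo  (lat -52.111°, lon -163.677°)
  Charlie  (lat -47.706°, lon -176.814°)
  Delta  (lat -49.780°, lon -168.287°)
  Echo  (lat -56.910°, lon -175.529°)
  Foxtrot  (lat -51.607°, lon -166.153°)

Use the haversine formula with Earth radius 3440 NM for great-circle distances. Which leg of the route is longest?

Leg distances:
Alpha→Bravo: 333.5 NM
Bravo→Charlie: 571.5 NM
Charlie→Delta: 359.6 NM
Delta→Echo: 500.0 NM
Echo→Foxtrot: 457.0 NM
The longest leg is Bravo–Charlie at 571.5 NM.

Bravo–Charlie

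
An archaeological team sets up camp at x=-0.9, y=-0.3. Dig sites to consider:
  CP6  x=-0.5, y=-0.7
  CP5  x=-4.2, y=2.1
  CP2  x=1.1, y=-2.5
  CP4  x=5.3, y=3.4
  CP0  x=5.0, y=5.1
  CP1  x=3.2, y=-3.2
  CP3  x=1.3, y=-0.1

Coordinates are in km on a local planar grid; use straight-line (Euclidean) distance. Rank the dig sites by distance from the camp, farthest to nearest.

Computing each straight-line distance from x=-0.9, y=-0.3:
CP0 x=5.0, y=5.1: 8.0 km
CP4 x=5.3, y=3.4: 7.2 km
CP1 x=3.2, y=-3.2: 5.0 km
CP5 x=-4.2, y=2.1: 4.1 km
CP2 x=1.1, y=-2.5: 3.0 km
CP3 x=1.3, y=-0.1: 2.2 km
CP6 x=-0.5, y=-0.7: 0.6 km

CP0, CP4, CP1, CP5, CP2, CP3, CP6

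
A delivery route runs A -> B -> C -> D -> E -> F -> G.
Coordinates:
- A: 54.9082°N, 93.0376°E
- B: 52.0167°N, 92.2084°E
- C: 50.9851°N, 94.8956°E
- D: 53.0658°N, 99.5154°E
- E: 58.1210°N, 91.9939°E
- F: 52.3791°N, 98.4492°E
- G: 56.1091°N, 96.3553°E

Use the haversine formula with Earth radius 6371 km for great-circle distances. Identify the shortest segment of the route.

B–C

Leg distances:
A→B: 326.2 km
B→C: 218.5 km
C→D: 391.6 km
D→E: 733.5 km
E→F: 757.6 km
F→G: 436.4 km
The shortest leg is B–C at 218.5 km.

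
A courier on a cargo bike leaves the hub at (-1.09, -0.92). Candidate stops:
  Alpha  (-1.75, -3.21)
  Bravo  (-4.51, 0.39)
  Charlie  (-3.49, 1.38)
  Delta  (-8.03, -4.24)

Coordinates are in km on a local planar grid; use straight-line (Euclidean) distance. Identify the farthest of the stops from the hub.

Distance to each, sorted:
Delta: 7.7 km
Bravo: 3.7 km
Charlie: 3.3 km
Alpha: 2.4 km
The farthest is Delta at 7.7 km.

Delta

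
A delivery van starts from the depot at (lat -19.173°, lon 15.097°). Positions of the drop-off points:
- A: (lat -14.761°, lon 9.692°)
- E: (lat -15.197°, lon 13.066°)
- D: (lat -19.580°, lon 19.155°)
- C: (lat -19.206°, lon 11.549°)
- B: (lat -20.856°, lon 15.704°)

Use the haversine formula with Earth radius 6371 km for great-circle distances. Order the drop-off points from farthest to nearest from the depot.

A, E, D, C, B

Distance from the depot at (lat -19.173°, lon 15.097°) to each:
A (lat -14.761°, lon 9.692°): 755.6 km
E (lat -15.197°, lon 13.066°): 491.9 km
D (lat -19.580°, lon 19.155°): 428.1 km
C (lat -19.206°, lon 11.549°): 372.6 km
B (lat -20.856°, lon 15.704°): 197.6 km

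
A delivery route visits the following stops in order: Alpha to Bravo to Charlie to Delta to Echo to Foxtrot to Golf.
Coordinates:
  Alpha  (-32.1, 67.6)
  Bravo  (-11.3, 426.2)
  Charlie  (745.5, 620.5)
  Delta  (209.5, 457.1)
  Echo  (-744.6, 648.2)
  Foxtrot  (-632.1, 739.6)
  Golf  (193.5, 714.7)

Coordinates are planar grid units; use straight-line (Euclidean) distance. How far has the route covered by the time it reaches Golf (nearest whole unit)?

3645

Leg distances:
Alpha→Bravo: 359.2  (cumulative 359.2)
Bravo→Charlie: 781.3  (cumulative 1140.5)
Charlie→Delta: 560.4  (cumulative 1700.9)
Delta→Echo: 973.0  (cumulative 2673.9)
Echo→Foxtrot: 144.9  (cumulative 2818.9)
Foxtrot→Golf: 826.0  (cumulative 3644.9)
Cumulative distance at Golf ≈ 3645.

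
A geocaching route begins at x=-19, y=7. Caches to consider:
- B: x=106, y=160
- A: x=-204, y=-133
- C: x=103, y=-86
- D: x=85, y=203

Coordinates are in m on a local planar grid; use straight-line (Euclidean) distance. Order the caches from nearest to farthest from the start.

Distances from the start:
C x=103, y=-86: 153.4 m
B x=106, y=160: 197.6 m
D x=85, y=203: 221.9 m
A x=-204, y=-133: 232.0 m

C, B, D, A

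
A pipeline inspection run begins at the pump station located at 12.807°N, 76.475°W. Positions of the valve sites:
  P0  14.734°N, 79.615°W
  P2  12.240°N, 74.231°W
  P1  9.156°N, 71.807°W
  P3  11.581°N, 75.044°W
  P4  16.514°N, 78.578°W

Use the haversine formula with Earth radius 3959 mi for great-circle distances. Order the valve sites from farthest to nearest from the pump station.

Distance from the pump station at 12.807°N, 76.475°W to each:
P1 9.156°N, 71.807°W: 404.8 mi
P4 16.514°N, 78.578°W: 292.2 mi
P0 14.734°N, 79.615°W: 249.3 mi
P2 12.240°N, 74.231°W: 156.4 mi
P3 11.581°N, 75.044°W: 128.5 mi

P1, P4, P0, P2, P3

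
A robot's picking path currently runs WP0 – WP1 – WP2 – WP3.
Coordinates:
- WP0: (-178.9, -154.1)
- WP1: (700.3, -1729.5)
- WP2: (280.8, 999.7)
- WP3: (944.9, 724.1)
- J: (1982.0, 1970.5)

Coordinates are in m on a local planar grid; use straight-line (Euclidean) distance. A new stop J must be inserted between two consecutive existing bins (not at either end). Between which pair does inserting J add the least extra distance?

between WP2 and WP3

Added distance for inserting J between each consecutive pair:
WP0–WP1: 5142.0 m
WP1–WP2: 3113.2 m
WP2–WP3: 2861.1 m
Smallest added distance is 2861.1 m, inserting between WP2 and WP3.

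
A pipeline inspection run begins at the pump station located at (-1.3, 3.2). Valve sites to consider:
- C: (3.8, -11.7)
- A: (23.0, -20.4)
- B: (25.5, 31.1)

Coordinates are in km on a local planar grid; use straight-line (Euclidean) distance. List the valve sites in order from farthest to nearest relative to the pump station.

Distance from the pump station at (-1.3, 3.2) to each:
B (25.5, 31.1): 38.7 km
A (23.0, -20.4): 33.9 km
C (3.8, -11.7): 15.7 km

B, A, C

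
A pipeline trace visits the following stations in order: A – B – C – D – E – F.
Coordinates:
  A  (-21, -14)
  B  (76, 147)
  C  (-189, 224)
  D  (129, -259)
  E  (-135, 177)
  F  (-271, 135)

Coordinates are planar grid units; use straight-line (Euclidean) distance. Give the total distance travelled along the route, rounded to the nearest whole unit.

1694

Leg distances:
A→B: 188.0  (cumulative 188.0)
B→C: 276.0  (cumulative 463.9)
C→D: 578.3  (cumulative 1042.2)
D→E: 509.7  (cumulative 1551.9)
E→F: 142.3  (cumulative 1694.2)
Total route length ≈ 1694.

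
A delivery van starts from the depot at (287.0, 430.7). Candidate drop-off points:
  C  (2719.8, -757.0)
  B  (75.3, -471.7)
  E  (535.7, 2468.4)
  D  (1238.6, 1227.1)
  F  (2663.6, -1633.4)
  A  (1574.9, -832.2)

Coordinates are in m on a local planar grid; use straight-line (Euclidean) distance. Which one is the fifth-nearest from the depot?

C

Distance to each, sorted:
B: 926.9 m
D: 1240.9 m
A: 1803.8 m
E: 2052.8 m
C: 2707.2 m
F: 3147.8 m
The fifth-nearest is C at 2707.2 m.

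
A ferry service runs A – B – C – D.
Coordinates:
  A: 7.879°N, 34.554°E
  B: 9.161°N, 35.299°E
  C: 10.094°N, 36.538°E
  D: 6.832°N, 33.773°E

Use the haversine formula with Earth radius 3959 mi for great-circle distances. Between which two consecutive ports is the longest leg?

Leg distances:
A→B: 102.2 mi
B→C: 106.2 mi
C→D: 294.1 mi
The longest leg is C–D at 294.1 mi.

C–D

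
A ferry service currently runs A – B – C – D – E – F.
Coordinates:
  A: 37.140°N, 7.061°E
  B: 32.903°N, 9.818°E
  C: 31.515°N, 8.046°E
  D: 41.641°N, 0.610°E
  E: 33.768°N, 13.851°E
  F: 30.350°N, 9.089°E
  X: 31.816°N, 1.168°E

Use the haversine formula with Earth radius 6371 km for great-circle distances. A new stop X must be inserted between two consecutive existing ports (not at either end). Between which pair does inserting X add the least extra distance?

between C and D

Added distance for inserting X between each consecutive pair:
A–B: 1088.4 km
B–C: 1245.7 km
C–D: 439.4 km
D–E: 843.7 km
E–F: 1388.0 km
Smallest added distance is 439.4 km, inserting between C and D.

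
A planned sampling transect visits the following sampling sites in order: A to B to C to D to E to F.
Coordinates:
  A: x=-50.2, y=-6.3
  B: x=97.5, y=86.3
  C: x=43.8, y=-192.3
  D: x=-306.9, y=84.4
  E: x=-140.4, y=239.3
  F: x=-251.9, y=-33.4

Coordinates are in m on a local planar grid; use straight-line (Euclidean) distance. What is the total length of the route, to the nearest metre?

Leg distances:
A→B: 174.3 m  (cumulative 174.3 m)
B→C: 283.7 m  (cumulative 458.1 m)
C→D: 446.7 m  (cumulative 904.8 m)
D→E: 227.4 m  (cumulative 1132.2 m)
E→F: 294.6 m  (cumulative 1426.8 m)
Total route length ≈ 1427 m.

1427 m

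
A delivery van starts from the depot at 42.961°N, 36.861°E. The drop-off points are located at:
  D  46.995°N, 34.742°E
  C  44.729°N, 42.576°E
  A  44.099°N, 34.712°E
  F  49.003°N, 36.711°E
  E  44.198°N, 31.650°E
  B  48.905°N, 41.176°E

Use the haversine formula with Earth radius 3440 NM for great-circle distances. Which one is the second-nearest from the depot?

Distances from the depot (42.961°N, 36.861°E):
A: 115.8 NM
E: 238.5 NM
D: 258.4 NM
C: 269.2 NM
F: 362.8 NM
B: 399.6 NM
The second-nearest is E at 238.5 NM.

E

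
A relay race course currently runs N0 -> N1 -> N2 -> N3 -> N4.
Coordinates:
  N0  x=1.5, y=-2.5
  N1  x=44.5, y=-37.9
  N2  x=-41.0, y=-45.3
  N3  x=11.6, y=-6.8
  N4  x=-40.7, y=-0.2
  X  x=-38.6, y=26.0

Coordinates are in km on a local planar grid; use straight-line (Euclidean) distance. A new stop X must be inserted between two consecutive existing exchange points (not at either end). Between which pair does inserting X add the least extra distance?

between N3 and N4

Added distance for inserting X between each consecutive pair:
N0–N1: 98.3 km
N1–N2: 90.3 km
N2–N3: 66.1 km
N3–N4: 33.5 km
Smallest added distance is 33.5 km, inserting between N3 and N4.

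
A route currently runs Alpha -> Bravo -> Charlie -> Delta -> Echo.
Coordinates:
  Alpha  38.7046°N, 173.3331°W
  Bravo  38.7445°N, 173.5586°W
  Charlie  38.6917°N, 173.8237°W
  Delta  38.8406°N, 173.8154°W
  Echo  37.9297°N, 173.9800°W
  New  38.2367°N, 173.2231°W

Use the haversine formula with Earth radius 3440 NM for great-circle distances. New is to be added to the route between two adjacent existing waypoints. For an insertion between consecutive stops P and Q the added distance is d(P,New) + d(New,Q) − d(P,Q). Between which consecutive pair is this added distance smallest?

between Delta and Echo

Added distance for inserting New between each consecutive pair:
Alpha–Bravo: 52.1 NM
Bravo–Charlie: 60.8 NM
Charlie–Delta: 76.0 NM
Delta–Echo: 30.7 NM
Smallest added distance is 30.7 NM, inserting between Delta and Echo.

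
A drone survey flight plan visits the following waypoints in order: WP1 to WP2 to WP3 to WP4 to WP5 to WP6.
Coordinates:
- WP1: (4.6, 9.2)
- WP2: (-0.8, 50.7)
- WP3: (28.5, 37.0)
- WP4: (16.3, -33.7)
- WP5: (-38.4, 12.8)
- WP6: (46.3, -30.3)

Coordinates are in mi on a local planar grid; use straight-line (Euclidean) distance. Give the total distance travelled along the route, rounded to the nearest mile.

313 mi

Leg distances:
WP1→WP2: 41.8 mi  (cumulative 41.8 mi)
WP2→WP3: 32.3 mi  (cumulative 74.2 mi)
WP3→WP4: 71.7 mi  (cumulative 145.9 mi)
WP4→WP5: 71.8 mi  (cumulative 217.7 mi)
WP5→WP6: 95.0 mi  (cumulative 312.8 mi)
Total route length ≈ 313 mi.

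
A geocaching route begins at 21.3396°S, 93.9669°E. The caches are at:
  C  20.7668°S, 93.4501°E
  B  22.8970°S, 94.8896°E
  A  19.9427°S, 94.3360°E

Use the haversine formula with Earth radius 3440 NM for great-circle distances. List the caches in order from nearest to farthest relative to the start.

C, A, B

Distance from the start at 21.3396°S, 93.9669°E to each:
C 20.7668°S, 93.4501°E: 45.0 NM
A 19.9427°S, 94.3360°E: 86.4 NM
B 22.8970°S, 94.8896°E: 106.7 NM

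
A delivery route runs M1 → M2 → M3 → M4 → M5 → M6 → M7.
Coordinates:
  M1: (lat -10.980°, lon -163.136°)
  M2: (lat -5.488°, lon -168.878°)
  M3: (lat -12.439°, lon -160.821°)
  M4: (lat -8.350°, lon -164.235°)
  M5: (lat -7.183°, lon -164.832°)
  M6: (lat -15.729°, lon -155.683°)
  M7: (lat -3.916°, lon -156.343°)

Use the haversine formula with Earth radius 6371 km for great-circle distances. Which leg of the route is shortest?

M4–M5

Leg distances:
M1→M2: 878.6 km
M2→M3: 1174.5 km
M3→M4: 588.3 km
M4→M5: 145.5 km
M5→M6: 1376.6 km
M6→M7: 1315.5 km
The shortest leg is M4–M5 at 145.5 km.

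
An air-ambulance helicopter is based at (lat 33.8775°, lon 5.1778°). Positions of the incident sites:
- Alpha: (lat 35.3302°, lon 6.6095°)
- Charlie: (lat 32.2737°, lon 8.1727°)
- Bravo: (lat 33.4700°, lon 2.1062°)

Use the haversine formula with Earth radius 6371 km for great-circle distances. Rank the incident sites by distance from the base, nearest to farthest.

Computing each great-circle distance from (lat 33.8775°, lon 5.1778°):
Alpha (lat 35.3302°, lon 6.6095°): 208.0 km
Bravo (lat 33.4700°, lon 2.1062°): 287.8 km
Charlie (lat 32.2737°, lon 8.1727°): 331.1 km

Alpha, Bravo, Charlie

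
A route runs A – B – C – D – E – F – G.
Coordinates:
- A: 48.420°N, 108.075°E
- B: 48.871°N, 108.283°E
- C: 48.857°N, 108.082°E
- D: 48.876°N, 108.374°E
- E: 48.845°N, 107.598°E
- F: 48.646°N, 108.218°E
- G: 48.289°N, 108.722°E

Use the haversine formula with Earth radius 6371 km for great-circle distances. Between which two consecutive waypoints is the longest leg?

D–E

Leg distances:
A→B: 52.4 km
B→C: 14.8 km
C→D: 21.5 km
D→E: 56.9 km
E→F: 50.6 km
F→G: 54.4 km
The longest leg is D–E at 56.9 km.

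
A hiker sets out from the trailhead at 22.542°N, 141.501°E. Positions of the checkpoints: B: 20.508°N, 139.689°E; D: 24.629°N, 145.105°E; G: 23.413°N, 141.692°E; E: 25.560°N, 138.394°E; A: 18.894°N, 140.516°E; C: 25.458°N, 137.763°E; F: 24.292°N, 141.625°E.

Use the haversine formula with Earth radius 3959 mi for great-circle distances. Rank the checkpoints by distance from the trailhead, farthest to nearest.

C, E, D, A, B, F, G

Distances from the trailhead:
C 25.458°N, 137.763°E: 310.2 mi
E 25.560°N, 138.394°E: 286.2 mi
D 24.629°N, 145.105°E: 269.9 mi
A 18.894°N, 140.516°E: 260.0 mi
B 20.508°N, 139.689°E: 182.5 mi
F 24.292°N, 141.625°E: 121.2 mi
G 23.413°N, 141.692°E: 61.4 mi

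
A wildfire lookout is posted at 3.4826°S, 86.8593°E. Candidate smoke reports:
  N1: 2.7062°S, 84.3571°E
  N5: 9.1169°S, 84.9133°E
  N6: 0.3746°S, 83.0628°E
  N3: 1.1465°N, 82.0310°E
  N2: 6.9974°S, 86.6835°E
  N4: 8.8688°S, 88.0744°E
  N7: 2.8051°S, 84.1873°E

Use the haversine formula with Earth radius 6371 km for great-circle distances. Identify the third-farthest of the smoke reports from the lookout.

N4

Distance to each, sorted:
N3: 743.6 km
N5: 662.4 km
N4: 613.8 km
N6: 545.3 km
N2: 391.3 km
N7: 306.1 km
N1: 290.9 km
The third-farthest is N4 at 613.8 km.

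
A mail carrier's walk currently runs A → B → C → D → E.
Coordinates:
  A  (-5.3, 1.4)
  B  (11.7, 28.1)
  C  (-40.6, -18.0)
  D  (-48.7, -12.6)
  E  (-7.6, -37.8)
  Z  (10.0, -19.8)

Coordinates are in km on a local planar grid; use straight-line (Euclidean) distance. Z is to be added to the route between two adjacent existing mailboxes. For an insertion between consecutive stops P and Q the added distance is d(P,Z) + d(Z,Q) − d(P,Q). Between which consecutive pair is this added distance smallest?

between B and C

Added distance for inserting Z between each consecutive pair:
A–B: 42.4 km
B–C: 28.8 km
C–D: 100.0 km
D–E: 36.1 km
Smallest added distance is 28.8 km, inserting between B and C.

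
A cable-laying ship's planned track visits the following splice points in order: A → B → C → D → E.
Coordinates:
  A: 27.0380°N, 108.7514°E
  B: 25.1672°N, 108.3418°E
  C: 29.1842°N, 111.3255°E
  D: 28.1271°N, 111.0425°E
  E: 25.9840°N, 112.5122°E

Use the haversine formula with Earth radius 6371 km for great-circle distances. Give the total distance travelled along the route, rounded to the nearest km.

1147 km

Leg distances:
A→B: 212.0 km  (cumulative 212.0 km)
B→C: 535.3 km  (cumulative 747.3 km)
C→D: 120.7 km  (cumulative 868.1 km)
D→E: 279.2 km  (cumulative 1147.3 km)
Total route length ≈ 1147 km.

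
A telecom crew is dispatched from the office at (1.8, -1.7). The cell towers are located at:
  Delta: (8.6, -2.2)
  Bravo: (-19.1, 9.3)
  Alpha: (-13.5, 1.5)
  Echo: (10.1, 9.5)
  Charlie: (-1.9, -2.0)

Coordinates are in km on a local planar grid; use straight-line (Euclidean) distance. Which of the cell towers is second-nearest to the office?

Delta

Distances from the office ((1.8, -1.7)):
Charlie: 3.7 km
Delta: 6.8 km
Echo: 13.9 km
Alpha: 15.6 km
Bravo: 23.6 km
The second-nearest is Delta at 6.8 km.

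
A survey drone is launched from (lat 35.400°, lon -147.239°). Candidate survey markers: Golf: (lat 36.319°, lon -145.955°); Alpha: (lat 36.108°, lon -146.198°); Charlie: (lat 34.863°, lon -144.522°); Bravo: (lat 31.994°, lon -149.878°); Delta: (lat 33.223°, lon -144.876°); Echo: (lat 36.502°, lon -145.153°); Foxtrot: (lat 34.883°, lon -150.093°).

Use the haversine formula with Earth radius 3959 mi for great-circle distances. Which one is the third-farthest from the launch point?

Distance to each, sorted:
Bravo: 280.0 mi
Delta: 202.0 mi
Foxtrot: 165.2 mi
Charlie: 158.0 mi
Echo: 139.3 mi
Golf: 95.9 mi
Alpha: 76.2 mi
The third-farthest is Foxtrot at 165.2 mi.

Foxtrot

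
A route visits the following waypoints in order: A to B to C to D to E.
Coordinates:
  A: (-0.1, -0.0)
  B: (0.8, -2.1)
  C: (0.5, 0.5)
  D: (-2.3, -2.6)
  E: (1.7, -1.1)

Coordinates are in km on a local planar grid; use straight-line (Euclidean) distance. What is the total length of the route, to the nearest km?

13 km

Leg distances:
A→B: 2.3 km  (cumulative 2.3 km)
B→C: 2.6 km  (cumulative 4.9 km)
C→D: 4.2 km  (cumulative 9.1 km)
D→E: 4.3 km  (cumulative 13.4 km)
Total route length ≈ 13 km.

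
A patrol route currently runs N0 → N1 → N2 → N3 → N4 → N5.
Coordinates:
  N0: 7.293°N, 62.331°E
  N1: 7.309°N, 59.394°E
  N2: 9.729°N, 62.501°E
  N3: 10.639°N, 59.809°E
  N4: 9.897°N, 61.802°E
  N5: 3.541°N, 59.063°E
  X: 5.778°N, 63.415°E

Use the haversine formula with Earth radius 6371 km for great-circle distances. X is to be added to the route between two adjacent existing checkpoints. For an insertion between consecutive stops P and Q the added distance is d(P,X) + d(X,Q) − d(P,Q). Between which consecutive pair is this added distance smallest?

Added distance for inserting X between each consecutive pair:
N0–N1: 358.4 km
N1–N2: 491.5 km
N2–N3: 809.7 km
N3–N4: 928.6 km
N4–N5: 265.2 km
Smallest added distance is 265.2 km, inserting between N4 and N5.

between N4 and N5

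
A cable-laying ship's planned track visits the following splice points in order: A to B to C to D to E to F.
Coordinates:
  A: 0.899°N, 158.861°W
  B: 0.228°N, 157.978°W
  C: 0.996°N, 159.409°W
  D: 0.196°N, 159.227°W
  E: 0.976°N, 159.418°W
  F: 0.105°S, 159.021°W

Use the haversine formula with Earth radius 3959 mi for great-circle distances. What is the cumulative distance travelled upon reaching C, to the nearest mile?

189 mi

Leg distances:
A→B: 76.6 mi  (cumulative 76.6 mi)
B→C: 112.2 mi  (cumulative 188.8 mi)
Cumulative distance at C ≈ 189 mi.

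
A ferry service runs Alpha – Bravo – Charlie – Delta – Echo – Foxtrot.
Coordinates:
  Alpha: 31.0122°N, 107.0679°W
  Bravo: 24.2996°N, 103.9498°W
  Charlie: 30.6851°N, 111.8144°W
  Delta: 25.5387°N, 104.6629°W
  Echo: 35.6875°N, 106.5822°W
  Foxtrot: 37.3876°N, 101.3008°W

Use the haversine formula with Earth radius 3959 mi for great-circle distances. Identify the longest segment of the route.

Delta–Echo

Leg distances:
Alpha→Bravo: 501.5 mi
Bravo→Charlie: 653.1 mi
Charlie→Delta: 562.3 mi
Delta→Echo: 710.4 mi
Echo→Foxtrot: 315.8 mi
The longest leg is Delta–Echo at 710.4 mi.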